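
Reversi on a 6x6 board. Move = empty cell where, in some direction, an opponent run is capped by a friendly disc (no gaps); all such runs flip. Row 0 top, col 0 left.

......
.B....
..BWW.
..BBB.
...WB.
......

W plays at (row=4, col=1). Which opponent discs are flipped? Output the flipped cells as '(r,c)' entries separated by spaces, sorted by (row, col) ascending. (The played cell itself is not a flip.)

Dir NW: first cell '.' (not opp) -> no flip
Dir N: first cell '.' (not opp) -> no flip
Dir NE: opp run (3,2) capped by W -> flip
Dir W: first cell '.' (not opp) -> no flip
Dir E: first cell '.' (not opp) -> no flip
Dir SW: first cell '.' (not opp) -> no flip
Dir S: first cell '.' (not opp) -> no flip
Dir SE: first cell '.' (not opp) -> no flip

Answer: (3,2)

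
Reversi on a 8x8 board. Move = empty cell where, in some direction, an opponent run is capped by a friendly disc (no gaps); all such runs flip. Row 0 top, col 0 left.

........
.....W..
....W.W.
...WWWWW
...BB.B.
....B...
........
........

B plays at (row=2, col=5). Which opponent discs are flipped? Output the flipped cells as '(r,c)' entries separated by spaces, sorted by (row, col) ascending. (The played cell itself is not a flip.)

Answer: (3,4)

Derivation:
Dir NW: first cell '.' (not opp) -> no flip
Dir N: opp run (1,5), next='.' -> no flip
Dir NE: first cell '.' (not opp) -> no flip
Dir W: opp run (2,4), next='.' -> no flip
Dir E: opp run (2,6), next='.' -> no flip
Dir SW: opp run (3,4) capped by B -> flip
Dir S: opp run (3,5), next='.' -> no flip
Dir SE: opp run (3,6), next='.' -> no flip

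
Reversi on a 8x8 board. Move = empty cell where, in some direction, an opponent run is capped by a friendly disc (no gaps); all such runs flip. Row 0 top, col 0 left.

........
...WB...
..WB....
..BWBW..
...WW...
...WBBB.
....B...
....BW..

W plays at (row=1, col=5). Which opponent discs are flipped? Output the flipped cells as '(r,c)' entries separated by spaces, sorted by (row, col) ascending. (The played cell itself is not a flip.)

Answer: (1,4)

Derivation:
Dir NW: first cell '.' (not opp) -> no flip
Dir N: first cell '.' (not opp) -> no flip
Dir NE: first cell '.' (not opp) -> no flip
Dir W: opp run (1,4) capped by W -> flip
Dir E: first cell '.' (not opp) -> no flip
Dir SW: first cell '.' (not opp) -> no flip
Dir S: first cell '.' (not opp) -> no flip
Dir SE: first cell '.' (not opp) -> no flip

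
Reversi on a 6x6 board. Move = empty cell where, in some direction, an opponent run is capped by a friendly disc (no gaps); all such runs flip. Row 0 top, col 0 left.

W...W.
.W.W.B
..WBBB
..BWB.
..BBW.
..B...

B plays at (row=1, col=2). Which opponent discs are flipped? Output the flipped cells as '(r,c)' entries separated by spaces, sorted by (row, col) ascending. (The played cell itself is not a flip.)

Answer: (2,2)

Derivation:
Dir NW: first cell '.' (not opp) -> no flip
Dir N: first cell '.' (not opp) -> no flip
Dir NE: first cell '.' (not opp) -> no flip
Dir W: opp run (1,1), next='.' -> no flip
Dir E: opp run (1,3), next='.' -> no flip
Dir SW: first cell '.' (not opp) -> no flip
Dir S: opp run (2,2) capped by B -> flip
Dir SE: first cell 'B' (not opp) -> no flip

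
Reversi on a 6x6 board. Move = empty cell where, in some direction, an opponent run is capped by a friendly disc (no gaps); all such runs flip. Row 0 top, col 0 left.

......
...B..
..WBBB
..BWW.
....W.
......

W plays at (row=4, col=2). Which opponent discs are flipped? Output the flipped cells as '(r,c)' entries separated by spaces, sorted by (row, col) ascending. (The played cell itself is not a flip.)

Answer: (3,2)

Derivation:
Dir NW: first cell '.' (not opp) -> no flip
Dir N: opp run (3,2) capped by W -> flip
Dir NE: first cell 'W' (not opp) -> no flip
Dir W: first cell '.' (not opp) -> no flip
Dir E: first cell '.' (not opp) -> no flip
Dir SW: first cell '.' (not opp) -> no flip
Dir S: first cell '.' (not opp) -> no flip
Dir SE: first cell '.' (not opp) -> no flip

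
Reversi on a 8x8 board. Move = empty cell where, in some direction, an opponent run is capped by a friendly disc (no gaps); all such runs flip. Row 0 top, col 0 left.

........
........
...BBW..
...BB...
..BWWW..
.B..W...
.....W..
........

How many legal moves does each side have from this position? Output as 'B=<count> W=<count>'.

Answer: B=8 W=5

Derivation:
-- B to move --
(1,4): no bracket -> illegal
(1,5): no bracket -> illegal
(1,6): flips 1 -> legal
(2,6): flips 1 -> legal
(3,2): no bracket -> illegal
(3,5): no bracket -> illegal
(3,6): no bracket -> illegal
(4,6): flips 3 -> legal
(5,2): flips 1 -> legal
(5,3): flips 1 -> legal
(5,5): flips 1 -> legal
(5,6): flips 1 -> legal
(6,3): no bracket -> illegal
(6,4): flips 2 -> legal
(6,6): no bracket -> illegal
(7,4): no bracket -> illegal
(7,5): no bracket -> illegal
(7,6): no bracket -> illegal
B mobility = 8
-- W to move --
(1,2): flips 2 -> legal
(1,3): flips 2 -> legal
(1,4): flips 2 -> legal
(1,5): no bracket -> illegal
(2,2): flips 3 -> legal
(3,1): no bracket -> illegal
(3,2): no bracket -> illegal
(3,5): no bracket -> illegal
(4,0): no bracket -> illegal
(4,1): flips 1 -> legal
(5,0): no bracket -> illegal
(5,2): no bracket -> illegal
(5,3): no bracket -> illegal
(6,0): no bracket -> illegal
(6,1): no bracket -> illegal
(6,2): no bracket -> illegal
W mobility = 5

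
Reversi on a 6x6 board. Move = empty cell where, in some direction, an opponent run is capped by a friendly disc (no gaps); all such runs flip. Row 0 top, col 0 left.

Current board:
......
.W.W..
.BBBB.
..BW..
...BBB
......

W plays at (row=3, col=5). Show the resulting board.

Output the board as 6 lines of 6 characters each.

Answer: ......
.W.W..
.BBBW.
..BW.W
...BBB
......

Derivation:
Place W at (3,5); scan 8 dirs for brackets.
Dir NW: opp run (2,4) capped by W -> flip
Dir N: first cell '.' (not opp) -> no flip
Dir NE: edge -> no flip
Dir W: first cell '.' (not opp) -> no flip
Dir E: edge -> no flip
Dir SW: opp run (4,4), next='.' -> no flip
Dir S: opp run (4,5), next='.' -> no flip
Dir SE: edge -> no flip
All flips: (2,4)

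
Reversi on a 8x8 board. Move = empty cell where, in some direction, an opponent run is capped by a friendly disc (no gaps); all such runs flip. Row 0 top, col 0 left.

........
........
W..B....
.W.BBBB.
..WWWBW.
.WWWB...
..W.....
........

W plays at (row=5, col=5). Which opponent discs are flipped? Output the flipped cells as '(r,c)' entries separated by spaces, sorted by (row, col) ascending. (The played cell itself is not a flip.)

Answer: (5,4)

Derivation:
Dir NW: first cell 'W' (not opp) -> no flip
Dir N: opp run (4,5) (3,5), next='.' -> no flip
Dir NE: first cell 'W' (not opp) -> no flip
Dir W: opp run (5,4) capped by W -> flip
Dir E: first cell '.' (not opp) -> no flip
Dir SW: first cell '.' (not opp) -> no flip
Dir S: first cell '.' (not opp) -> no flip
Dir SE: first cell '.' (not opp) -> no flip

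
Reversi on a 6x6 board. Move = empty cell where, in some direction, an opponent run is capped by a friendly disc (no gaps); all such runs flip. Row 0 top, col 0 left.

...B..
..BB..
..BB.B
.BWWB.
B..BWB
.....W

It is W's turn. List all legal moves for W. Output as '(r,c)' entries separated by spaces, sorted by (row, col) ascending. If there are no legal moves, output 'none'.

(0,1): no bracket -> illegal
(0,2): flips 2 -> legal
(0,4): no bracket -> illegal
(1,1): flips 1 -> legal
(1,4): flips 1 -> legal
(1,5): no bracket -> illegal
(2,0): no bracket -> illegal
(2,1): no bracket -> illegal
(2,4): flips 1 -> legal
(3,0): flips 1 -> legal
(3,5): flips 2 -> legal
(4,1): no bracket -> illegal
(4,2): flips 1 -> legal
(5,0): no bracket -> illegal
(5,1): no bracket -> illegal
(5,2): no bracket -> illegal
(5,3): flips 1 -> legal
(5,4): flips 1 -> legal

Answer: (0,2) (1,1) (1,4) (2,4) (3,0) (3,5) (4,2) (5,3) (5,4)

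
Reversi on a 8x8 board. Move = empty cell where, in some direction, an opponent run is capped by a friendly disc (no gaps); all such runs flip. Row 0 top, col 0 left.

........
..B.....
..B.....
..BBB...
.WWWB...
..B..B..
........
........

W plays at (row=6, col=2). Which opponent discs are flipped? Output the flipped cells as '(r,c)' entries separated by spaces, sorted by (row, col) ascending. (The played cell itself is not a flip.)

Dir NW: first cell '.' (not opp) -> no flip
Dir N: opp run (5,2) capped by W -> flip
Dir NE: first cell '.' (not opp) -> no flip
Dir W: first cell '.' (not opp) -> no flip
Dir E: first cell '.' (not opp) -> no flip
Dir SW: first cell '.' (not opp) -> no flip
Dir S: first cell '.' (not opp) -> no flip
Dir SE: first cell '.' (not opp) -> no flip

Answer: (5,2)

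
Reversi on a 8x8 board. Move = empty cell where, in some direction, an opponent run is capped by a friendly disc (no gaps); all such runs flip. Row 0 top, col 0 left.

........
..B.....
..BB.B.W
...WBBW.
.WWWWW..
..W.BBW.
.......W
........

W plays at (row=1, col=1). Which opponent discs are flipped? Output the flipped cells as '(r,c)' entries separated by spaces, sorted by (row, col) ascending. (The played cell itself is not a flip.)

Answer: (2,2)

Derivation:
Dir NW: first cell '.' (not opp) -> no flip
Dir N: first cell '.' (not opp) -> no flip
Dir NE: first cell '.' (not opp) -> no flip
Dir W: first cell '.' (not opp) -> no flip
Dir E: opp run (1,2), next='.' -> no flip
Dir SW: first cell '.' (not opp) -> no flip
Dir S: first cell '.' (not opp) -> no flip
Dir SE: opp run (2,2) capped by W -> flip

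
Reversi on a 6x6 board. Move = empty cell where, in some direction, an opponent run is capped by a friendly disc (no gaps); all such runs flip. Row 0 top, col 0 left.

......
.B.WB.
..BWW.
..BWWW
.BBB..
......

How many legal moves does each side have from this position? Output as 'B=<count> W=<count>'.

-- B to move --
(0,2): no bracket -> illegal
(0,3): flips 3 -> legal
(0,4): flips 1 -> legal
(1,2): flips 1 -> legal
(1,5): flips 2 -> legal
(2,5): flips 3 -> legal
(4,4): flips 3 -> legal
(4,5): no bracket -> illegal
B mobility = 6
-- W to move --
(0,0): flips 2 -> legal
(0,1): no bracket -> illegal
(0,2): no bracket -> illegal
(0,3): no bracket -> illegal
(0,4): flips 1 -> legal
(0,5): flips 1 -> legal
(1,0): no bracket -> illegal
(1,2): no bracket -> illegal
(1,5): flips 1 -> legal
(2,0): no bracket -> illegal
(2,1): flips 1 -> legal
(2,5): no bracket -> illegal
(3,0): no bracket -> illegal
(3,1): flips 2 -> legal
(4,0): no bracket -> illegal
(4,4): no bracket -> illegal
(5,0): flips 2 -> legal
(5,1): flips 1 -> legal
(5,2): flips 1 -> legal
(5,3): flips 1 -> legal
(5,4): no bracket -> illegal
W mobility = 10

Answer: B=6 W=10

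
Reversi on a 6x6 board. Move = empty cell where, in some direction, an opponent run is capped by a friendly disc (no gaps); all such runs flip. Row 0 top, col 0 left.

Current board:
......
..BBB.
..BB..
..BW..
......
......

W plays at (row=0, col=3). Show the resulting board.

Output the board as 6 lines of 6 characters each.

Place W at (0,3); scan 8 dirs for brackets.
Dir NW: edge -> no flip
Dir N: edge -> no flip
Dir NE: edge -> no flip
Dir W: first cell '.' (not opp) -> no flip
Dir E: first cell '.' (not opp) -> no flip
Dir SW: opp run (1,2), next='.' -> no flip
Dir S: opp run (1,3) (2,3) capped by W -> flip
Dir SE: opp run (1,4), next='.' -> no flip
All flips: (1,3) (2,3)

Answer: ...W..
..BWB.
..BW..
..BW..
......
......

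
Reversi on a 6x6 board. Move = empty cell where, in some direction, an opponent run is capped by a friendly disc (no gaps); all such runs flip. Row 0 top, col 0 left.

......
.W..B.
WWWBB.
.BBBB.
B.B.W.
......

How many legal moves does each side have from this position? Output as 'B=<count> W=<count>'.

-- B to move --
(0,0): flips 2 -> legal
(0,1): flips 2 -> legal
(0,2): no bracket -> illegal
(1,0): flips 1 -> legal
(1,2): flips 1 -> legal
(1,3): flips 1 -> legal
(3,0): no bracket -> illegal
(3,5): no bracket -> illegal
(4,3): no bracket -> illegal
(4,5): no bracket -> illegal
(5,3): no bracket -> illegal
(5,4): flips 1 -> legal
(5,5): flips 1 -> legal
B mobility = 7
-- W to move --
(0,3): no bracket -> illegal
(0,4): flips 3 -> legal
(0,5): no bracket -> illegal
(1,2): no bracket -> illegal
(1,3): no bracket -> illegal
(1,5): no bracket -> illegal
(2,5): flips 2 -> legal
(3,0): no bracket -> illegal
(3,5): no bracket -> illegal
(4,1): flips 1 -> legal
(4,3): flips 1 -> legal
(4,5): no bracket -> illegal
(5,0): no bracket -> illegal
(5,1): no bracket -> illegal
(5,2): flips 2 -> legal
(5,3): flips 2 -> legal
W mobility = 6

Answer: B=7 W=6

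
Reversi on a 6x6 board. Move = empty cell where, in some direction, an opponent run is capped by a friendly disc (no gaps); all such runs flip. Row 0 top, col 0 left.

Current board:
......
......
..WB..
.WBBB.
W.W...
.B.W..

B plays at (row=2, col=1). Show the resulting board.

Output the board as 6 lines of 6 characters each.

Place B at (2,1); scan 8 dirs for brackets.
Dir NW: first cell '.' (not opp) -> no flip
Dir N: first cell '.' (not opp) -> no flip
Dir NE: first cell '.' (not opp) -> no flip
Dir W: first cell '.' (not opp) -> no flip
Dir E: opp run (2,2) capped by B -> flip
Dir SW: first cell '.' (not opp) -> no flip
Dir S: opp run (3,1), next='.' -> no flip
Dir SE: first cell 'B' (not opp) -> no flip
All flips: (2,2)

Answer: ......
......
.BBB..
.WBBB.
W.W...
.B.W..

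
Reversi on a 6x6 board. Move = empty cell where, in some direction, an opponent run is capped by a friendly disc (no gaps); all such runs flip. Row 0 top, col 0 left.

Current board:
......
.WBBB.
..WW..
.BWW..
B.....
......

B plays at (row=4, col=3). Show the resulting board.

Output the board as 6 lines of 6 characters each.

Place B at (4,3); scan 8 dirs for brackets.
Dir NW: opp run (3,2), next='.' -> no flip
Dir N: opp run (3,3) (2,3) capped by B -> flip
Dir NE: first cell '.' (not opp) -> no flip
Dir W: first cell '.' (not opp) -> no flip
Dir E: first cell '.' (not opp) -> no flip
Dir SW: first cell '.' (not opp) -> no flip
Dir S: first cell '.' (not opp) -> no flip
Dir SE: first cell '.' (not opp) -> no flip
All flips: (2,3) (3,3)

Answer: ......
.WBBB.
..WB..
.BWB..
B..B..
......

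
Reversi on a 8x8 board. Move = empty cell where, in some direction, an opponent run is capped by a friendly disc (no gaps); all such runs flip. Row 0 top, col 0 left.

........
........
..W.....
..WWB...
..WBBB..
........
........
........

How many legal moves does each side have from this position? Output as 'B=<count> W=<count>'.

Answer: B=5 W=5

Derivation:
-- B to move --
(1,1): flips 2 -> legal
(1,2): no bracket -> illegal
(1,3): no bracket -> illegal
(2,1): flips 1 -> legal
(2,3): flips 1 -> legal
(2,4): no bracket -> illegal
(3,1): flips 2 -> legal
(4,1): flips 1 -> legal
(5,1): no bracket -> illegal
(5,2): no bracket -> illegal
(5,3): no bracket -> illegal
B mobility = 5
-- W to move --
(2,3): no bracket -> illegal
(2,4): no bracket -> illegal
(2,5): no bracket -> illegal
(3,5): flips 1 -> legal
(3,6): no bracket -> illegal
(4,6): flips 3 -> legal
(5,2): no bracket -> illegal
(5,3): flips 1 -> legal
(5,4): flips 1 -> legal
(5,5): flips 1 -> legal
(5,6): no bracket -> illegal
W mobility = 5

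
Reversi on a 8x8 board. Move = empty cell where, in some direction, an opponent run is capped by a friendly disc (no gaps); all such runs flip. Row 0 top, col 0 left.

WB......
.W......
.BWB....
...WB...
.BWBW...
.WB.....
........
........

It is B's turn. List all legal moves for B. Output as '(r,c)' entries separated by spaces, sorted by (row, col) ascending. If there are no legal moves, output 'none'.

(0,2): no bracket -> illegal
(1,0): no bracket -> illegal
(1,2): no bracket -> illegal
(1,3): no bracket -> illegal
(2,0): no bracket -> illegal
(2,4): no bracket -> illegal
(3,1): no bracket -> illegal
(3,2): flips 2 -> legal
(3,5): no bracket -> illegal
(4,0): no bracket -> illegal
(4,5): flips 1 -> legal
(5,0): flips 1 -> legal
(5,3): no bracket -> illegal
(5,4): flips 1 -> legal
(5,5): no bracket -> illegal
(6,0): no bracket -> illegal
(6,1): flips 1 -> legal
(6,2): no bracket -> illegal

Answer: (3,2) (4,5) (5,0) (5,4) (6,1)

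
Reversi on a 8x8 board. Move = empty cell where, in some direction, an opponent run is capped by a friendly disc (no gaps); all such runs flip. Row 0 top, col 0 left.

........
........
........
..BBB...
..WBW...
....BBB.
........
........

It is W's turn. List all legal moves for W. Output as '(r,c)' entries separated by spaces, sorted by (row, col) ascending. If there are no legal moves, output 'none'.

Answer: (2,2) (2,4) (6,4) (6,6)

Derivation:
(2,1): no bracket -> illegal
(2,2): flips 2 -> legal
(2,3): no bracket -> illegal
(2,4): flips 2 -> legal
(2,5): no bracket -> illegal
(3,1): no bracket -> illegal
(3,5): no bracket -> illegal
(4,1): no bracket -> illegal
(4,5): no bracket -> illegal
(4,6): no bracket -> illegal
(4,7): no bracket -> illegal
(5,2): no bracket -> illegal
(5,3): no bracket -> illegal
(5,7): no bracket -> illegal
(6,3): no bracket -> illegal
(6,4): flips 1 -> legal
(6,5): no bracket -> illegal
(6,6): flips 1 -> legal
(6,7): no bracket -> illegal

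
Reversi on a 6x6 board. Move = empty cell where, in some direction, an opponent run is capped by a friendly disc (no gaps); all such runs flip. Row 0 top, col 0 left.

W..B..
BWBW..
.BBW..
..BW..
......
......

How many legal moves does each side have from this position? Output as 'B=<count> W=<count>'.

-- B to move --
(0,1): flips 1 -> legal
(0,2): no bracket -> illegal
(0,4): flips 1 -> legal
(1,4): flips 2 -> legal
(2,0): no bracket -> illegal
(2,4): flips 1 -> legal
(3,4): flips 2 -> legal
(4,2): no bracket -> illegal
(4,3): flips 3 -> legal
(4,4): flips 1 -> legal
B mobility = 7
-- W to move --
(0,1): flips 1 -> legal
(0,2): no bracket -> illegal
(0,4): no bracket -> illegal
(1,4): no bracket -> illegal
(2,0): flips 3 -> legal
(3,0): no bracket -> illegal
(3,1): flips 3 -> legal
(4,1): flips 1 -> legal
(4,2): no bracket -> illegal
(4,3): no bracket -> illegal
W mobility = 4

Answer: B=7 W=4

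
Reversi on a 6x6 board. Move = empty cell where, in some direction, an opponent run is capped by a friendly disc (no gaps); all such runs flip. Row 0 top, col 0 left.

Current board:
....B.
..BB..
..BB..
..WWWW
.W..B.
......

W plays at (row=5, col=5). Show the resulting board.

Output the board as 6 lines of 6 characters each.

Place W at (5,5); scan 8 dirs for brackets.
Dir NW: opp run (4,4) capped by W -> flip
Dir N: first cell '.' (not opp) -> no flip
Dir NE: edge -> no flip
Dir W: first cell '.' (not opp) -> no flip
Dir E: edge -> no flip
Dir SW: edge -> no flip
Dir S: edge -> no flip
Dir SE: edge -> no flip
All flips: (4,4)

Answer: ....B.
..BB..
..BB..
..WWWW
.W..W.
.....W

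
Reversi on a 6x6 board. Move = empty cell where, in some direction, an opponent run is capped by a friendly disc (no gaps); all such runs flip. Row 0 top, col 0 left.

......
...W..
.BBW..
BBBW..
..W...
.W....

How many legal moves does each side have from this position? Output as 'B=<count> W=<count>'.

-- B to move --
(0,2): no bracket -> illegal
(0,3): no bracket -> illegal
(0,4): flips 1 -> legal
(1,2): no bracket -> illegal
(1,4): flips 1 -> legal
(2,4): flips 1 -> legal
(3,4): flips 1 -> legal
(4,0): no bracket -> illegal
(4,1): no bracket -> illegal
(4,3): no bracket -> illegal
(4,4): flips 1 -> legal
(5,0): no bracket -> illegal
(5,2): flips 1 -> legal
(5,3): flips 1 -> legal
B mobility = 7
-- W to move --
(1,0): no bracket -> illegal
(1,1): flips 1 -> legal
(1,2): flips 2 -> legal
(2,0): flips 3 -> legal
(4,0): flips 2 -> legal
(4,1): flips 1 -> legal
(4,3): no bracket -> illegal
W mobility = 5

Answer: B=7 W=5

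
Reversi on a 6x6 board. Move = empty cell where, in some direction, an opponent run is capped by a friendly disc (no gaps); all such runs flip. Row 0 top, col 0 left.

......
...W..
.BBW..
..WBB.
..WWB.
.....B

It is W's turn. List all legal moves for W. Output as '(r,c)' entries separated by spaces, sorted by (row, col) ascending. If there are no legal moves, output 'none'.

Answer: (1,0) (1,2) (2,0) (2,4) (2,5) (3,1) (3,5) (4,5)

Derivation:
(1,0): flips 1 -> legal
(1,1): no bracket -> illegal
(1,2): flips 1 -> legal
(2,0): flips 2 -> legal
(2,4): flips 1 -> legal
(2,5): flips 1 -> legal
(3,0): no bracket -> illegal
(3,1): flips 1 -> legal
(3,5): flips 2 -> legal
(4,5): flips 2 -> legal
(5,3): no bracket -> illegal
(5,4): no bracket -> illegal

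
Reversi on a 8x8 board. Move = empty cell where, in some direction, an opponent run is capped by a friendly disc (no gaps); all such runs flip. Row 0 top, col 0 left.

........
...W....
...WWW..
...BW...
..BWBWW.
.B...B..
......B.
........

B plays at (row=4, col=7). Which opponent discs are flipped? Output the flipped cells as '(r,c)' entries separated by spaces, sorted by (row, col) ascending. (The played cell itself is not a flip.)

Answer: (4,5) (4,6)

Derivation:
Dir NW: first cell '.' (not opp) -> no flip
Dir N: first cell '.' (not opp) -> no flip
Dir NE: edge -> no flip
Dir W: opp run (4,6) (4,5) capped by B -> flip
Dir E: edge -> no flip
Dir SW: first cell '.' (not opp) -> no flip
Dir S: first cell '.' (not opp) -> no flip
Dir SE: edge -> no flip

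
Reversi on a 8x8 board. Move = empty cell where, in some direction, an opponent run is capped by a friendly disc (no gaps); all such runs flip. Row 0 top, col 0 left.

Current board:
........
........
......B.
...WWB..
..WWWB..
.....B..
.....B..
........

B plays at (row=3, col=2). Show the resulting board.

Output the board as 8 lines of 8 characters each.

Answer: ........
........
......B.
..BBBB..
..WWWB..
.....B..
.....B..
........

Derivation:
Place B at (3,2); scan 8 dirs for brackets.
Dir NW: first cell '.' (not opp) -> no flip
Dir N: first cell '.' (not opp) -> no flip
Dir NE: first cell '.' (not opp) -> no flip
Dir W: first cell '.' (not opp) -> no flip
Dir E: opp run (3,3) (3,4) capped by B -> flip
Dir SW: first cell '.' (not opp) -> no flip
Dir S: opp run (4,2), next='.' -> no flip
Dir SE: opp run (4,3), next='.' -> no flip
All flips: (3,3) (3,4)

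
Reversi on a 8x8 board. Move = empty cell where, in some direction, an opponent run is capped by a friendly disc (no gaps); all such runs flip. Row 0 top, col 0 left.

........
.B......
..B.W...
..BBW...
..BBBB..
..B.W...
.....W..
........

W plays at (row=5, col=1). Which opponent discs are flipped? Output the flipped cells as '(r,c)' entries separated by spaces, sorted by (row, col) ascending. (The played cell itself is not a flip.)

Answer: (3,3) (4,2)

Derivation:
Dir NW: first cell '.' (not opp) -> no flip
Dir N: first cell '.' (not opp) -> no flip
Dir NE: opp run (4,2) (3,3) capped by W -> flip
Dir W: first cell '.' (not opp) -> no flip
Dir E: opp run (5,2), next='.' -> no flip
Dir SW: first cell '.' (not opp) -> no flip
Dir S: first cell '.' (not opp) -> no flip
Dir SE: first cell '.' (not opp) -> no flip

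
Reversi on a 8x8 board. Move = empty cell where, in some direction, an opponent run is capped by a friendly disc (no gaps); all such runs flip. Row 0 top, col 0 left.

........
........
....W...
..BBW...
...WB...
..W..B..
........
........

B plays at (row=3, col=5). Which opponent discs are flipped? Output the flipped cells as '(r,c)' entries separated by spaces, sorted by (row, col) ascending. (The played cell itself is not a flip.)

Dir NW: opp run (2,4), next='.' -> no flip
Dir N: first cell '.' (not opp) -> no flip
Dir NE: first cell '.' (not opp) -> no flip
Dir W: opp run (3,4) capped by B -> flip
Dir E: first cell '.' (not opp) -> no flip
Dir SW: first cell 'B' (not opp) -> no flip
Dir S: first cell '.' (not opp) -> no flip
Dir SE: first cell '.' (not opp) -> no flip

Answer: (3,4)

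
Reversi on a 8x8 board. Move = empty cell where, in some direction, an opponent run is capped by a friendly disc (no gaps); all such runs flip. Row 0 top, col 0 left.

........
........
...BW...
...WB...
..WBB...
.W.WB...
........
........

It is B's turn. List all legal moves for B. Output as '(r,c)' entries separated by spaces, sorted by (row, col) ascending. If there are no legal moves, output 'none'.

(1,3): no bracket -> illegal
(1,4): flips 1 -> legal
(1,5): no bracket -> illegal
(2,2): flips 1 -> legal
(2,5): flips 1 -> legal
(3,1): no bracket -> illegal
(3,2): flips 1 -> legal
(3,5): no bracket -> illegal
(4,0): no bracket -> illegal
(4,1): flips 1 -> legal
(5,0): no bracket -> illegal
(5,2): flips 1 -> legal
(6,0): no bracket -> illegal
(6,1): no bracket -> illegal
(6,2): flips 1 -> legal
(6,3): flips 1 -> legal
(6,4): no bracket -> illegal

Answer: (1,4) (2,2) (2,5) (3,2) (4,1) (5,2) (6,2) (6,3)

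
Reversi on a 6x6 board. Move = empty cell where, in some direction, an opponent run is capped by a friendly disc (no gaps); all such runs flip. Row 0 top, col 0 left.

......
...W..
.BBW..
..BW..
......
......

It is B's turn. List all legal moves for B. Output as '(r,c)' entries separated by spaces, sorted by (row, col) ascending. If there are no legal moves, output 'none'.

Answer: (0,4) (1,4) (2,4) (3,4) (4,4)

Derivation:
(0,2): no bracket -> illegal
(0,3): no bracket -> illegal
(0,4): flips 1 -> legal
(1,2): no bracket -> illegal
(1,4): flips 1 -> legal
(2,4): flips 1 -> legal
(3,4): flips 1 -> legal
(4,2): no bracket -> illegal
(4,3): no bracket -> illegal
(4,4): flips 1 -> legal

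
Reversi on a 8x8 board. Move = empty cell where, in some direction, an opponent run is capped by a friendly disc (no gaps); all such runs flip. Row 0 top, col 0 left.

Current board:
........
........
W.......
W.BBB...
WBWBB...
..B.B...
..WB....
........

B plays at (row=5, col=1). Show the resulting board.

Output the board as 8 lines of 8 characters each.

Place B at (5,1); scan 8 dirs for brackets.
Dir NW: opp run (4,0), next=edge -> no flip
Dir N: first cell 'B' (not opp) -> no flip
Dir NE: opp run (4,2) capped by B -> flip
Dir W: first cell '.' (not opp) -> no flip
Dir E: first cell 'B' (not opp) -> no flip
Dir SW: first cell '.' (not opp) -> no flip
Dir S: first cell '.' (not opp) -> no flip
Dir SE: opp run (6,2), next='.' -> no flip
All flips: (4,2)

Answer: ........
........
W.......
W.BBB...
WBBBB...
.BB.B...
..WB....
........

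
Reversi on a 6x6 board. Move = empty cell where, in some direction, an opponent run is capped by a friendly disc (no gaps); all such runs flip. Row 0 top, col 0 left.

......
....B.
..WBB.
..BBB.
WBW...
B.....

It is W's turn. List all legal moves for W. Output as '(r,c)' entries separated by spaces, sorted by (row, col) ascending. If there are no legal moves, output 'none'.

Answer: (1,5) (2,5) (4,4)

Derivation:
(0,3): no bracket -> illegal
(0,4): no bracket -> illegal
(0,5): no bracket -> illegal
(1,2): no bracket -> illegal
(1,3): no bracket -> illegal
(1,5): flips 2 -> legal
(2,1): no bracket -> illegal
(2,5): flips 2 -> legal
(3,0): no bracket -> illegal
(3,1): no bracket -> illegal
(3,5): no bracket -> illegal
(4,3): no bracket -> illegal
(4,4): flips 1 -> legal
(4,5): no bracket -> illegal
(5,1): no bracket -> illegal
(5,2): no bracket -> illegal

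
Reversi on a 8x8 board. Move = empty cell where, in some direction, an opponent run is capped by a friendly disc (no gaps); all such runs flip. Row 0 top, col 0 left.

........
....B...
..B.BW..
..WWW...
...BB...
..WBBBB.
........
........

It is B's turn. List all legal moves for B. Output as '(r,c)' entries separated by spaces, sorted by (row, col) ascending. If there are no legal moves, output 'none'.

(1,5): no bracket -> illegal
(1,6): flips 2 -> legal
(2,1): flips 1 -> legal
(2,3): flips 1 -> legal
(2,6): flips 1 -> legal
(3,1): no bracket -> illegal
(3,5): no bracket -> illegal
(3,6): flips 1 -> legal
(4,1): no bracket -> illegal
(4,2): flips 2 -> legal
(4,5): no bracket -> illegal
(5,1): flips 1 -> legal
(6,1): flips 1 -> legal
(6,2): no bracket -> illegal
(6,3): no bracket -> illegal

Answer: (1,6) (2,1) (2,3) (2,6) (3,6) (4,2) (5,1) (6,1)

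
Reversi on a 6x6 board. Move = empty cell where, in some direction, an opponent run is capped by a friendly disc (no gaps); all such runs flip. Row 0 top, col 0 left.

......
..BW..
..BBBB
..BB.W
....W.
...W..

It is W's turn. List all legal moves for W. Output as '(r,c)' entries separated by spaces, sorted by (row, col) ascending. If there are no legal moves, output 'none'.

(0,1): no bracket -> illegal
(0,2): no bracket -> illegal
(0,3): no bracket -> illegal
(1,1): flips 3 -> legal
(1,4): no bracket -> illegal
(1,5): flips 1 -> legal
(2,1): no bracket -> illegal
(3,1): flips 1 -> legal
(3,4): no bracket -> illegal
(4,1): no bracket -> illegal
(4,2): no bracket -> illegal
(4,3): flips 2 -> legal

Answer: (1,1) (1,5) (3,1) (4,3)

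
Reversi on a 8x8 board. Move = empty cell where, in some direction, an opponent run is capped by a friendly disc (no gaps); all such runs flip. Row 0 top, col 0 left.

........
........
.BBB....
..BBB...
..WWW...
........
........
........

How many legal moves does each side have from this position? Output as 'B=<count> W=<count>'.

-- B to move --
(3,1): no bracket -> illegal
(3,5): no bracket -> illegal
(4,1): no bracket -> illegal
(4,5): no bracket -> illegal
(5,1): flips 1 -> legal
(5,2): flips 2 -> legal
(5,3): flips 1 -> legal
(5,4): flips 2 -> legal
(5,5): flips 1 -> legal
B mobility = 5
-- W to move --
(1,0): flips 2 -> legal
(1,1): flips 2 -> legal
(1,2): flips 2 -> legal
(1,3): flips 2 -> legal
(1,4): no bracket -> illegal
(2,0): no bracket -> illegal
(2,4): flips 2 -> legal
(2,5): flips 1 -> legal
(3,0): no bracket -> illegal
(3,1): no bracket -> illegal
(3,5): no bracket -> illegal
(4,1): no bracket -> illegal
(4,5): no bracket -> illegal
W mobility = 6

Answer: B=5 W=6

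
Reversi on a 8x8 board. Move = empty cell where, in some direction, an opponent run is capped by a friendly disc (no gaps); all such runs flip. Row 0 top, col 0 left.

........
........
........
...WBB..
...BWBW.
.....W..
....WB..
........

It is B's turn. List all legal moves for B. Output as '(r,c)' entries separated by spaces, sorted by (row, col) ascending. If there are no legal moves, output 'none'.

(2,2): no bracket -> illegal
(2,3): flips 1 -> legal
(2,4): no bracket -> illegal
(3,2): flips 1 -> legal
(3,6): no bracket -> illegal
(3,7): no bracket -> illegal
(4,2): no bracket -> illegal
(4,7): flips 1 -> legal
(5,3): flips 1 -> legal
(5,4): flips 1 -> legal
(5,6): no bracket -> illegal
(5,7): flips 1 -> legal
(6,3): flips 1 -> legal
(6,6): no bracket -> illegal
(7,3): no bracket -> illegal
(7,4): no bracket -> illegal
(7,5): no bracket -> illegal

Answer: (2,3) (3,2) (4,7) (5,3) (5,4) (5,7) (6,3)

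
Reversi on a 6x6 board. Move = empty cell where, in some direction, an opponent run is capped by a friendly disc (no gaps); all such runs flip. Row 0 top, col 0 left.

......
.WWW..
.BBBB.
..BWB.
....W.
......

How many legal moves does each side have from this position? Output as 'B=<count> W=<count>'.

Answer: B=9 W=7

Derivation:
-- B to move --
(0,0): flips 1 -> legal
(0,1): flips 2 -> legal
(0,2): flips 2 -> legal
(0,3): flips 2 -> legal
(0,4): flips 1 -> legal
(1,0): no bracket -> illegal
(1,4): no bracket -> illegal
(2,0): no bracket -> illegal
(3,5): no bracket -> illegal
(4,2): flips 1 -> legal
(4,3): flips 1 -> legal
(4,5): no bracket -> illegal
(5,3): no bracket -> illegal
(5,4): flips 1 -> legal
(5,5): flips 2 -> legal
B mobility = 9
-- W to move --
(1,0): no bracket -> illegal
(1,4): flips 2 -> legal
(1,5): flips 1 -> legal
(2,0): no bracket -> illegal
(2,5): no bracket -> illegal
(3,0): flips 1 -> legal
(3,1): flips 3 -> legal
(3,5): flips 2 -> legal
(4,1): no bracket -> illegal
(4,2): flips 2 -> legal
(4,3): no bracket -> illegal
(4,5): flips 2 -> legal
W mobility = 7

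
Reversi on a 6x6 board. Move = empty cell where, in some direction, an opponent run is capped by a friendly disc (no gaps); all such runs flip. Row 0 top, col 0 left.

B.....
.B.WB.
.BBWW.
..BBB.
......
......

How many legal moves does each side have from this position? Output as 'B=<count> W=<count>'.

Answer: B=5 W=10

Derivation:
-- B to move --
(0,2): no bracket -> illegal
(0,3): flips 2 -> legal
(0,4): flips 1 -> legal
(1,2): flips 2 -> legal
(1,5): flips 1 -> legal
(2,5): flips 2 -> legal
(3,5): no bracket -> illegal
B mobility = 5
-- W to move --
(0,1): no bracket -> illegal
(0,2): no bracket -> illegal
(0,3): no bracket -> illegal
(0,4): flips 1 -> legal
(0,5): flips 1 -> legal
(1,0): no bracket -> illegal
(1,2): no bracket -> illegal
(1,5): flips 1 -> legal
(2,0): flips 2 -> legal
(2,5): no bracket -> illegal
(3,0): no bracket -> illegal
(3,1): flips 1 -> legal
(3,5): no bracket -> illegal
(4,1): flips 1 -> legal
(4,2): flips 1 -> legal
(4,3): flips 1 -> legal
(4,4): flips 1 -> legal
(4,5): flips 1 -> legal
W mobility = 10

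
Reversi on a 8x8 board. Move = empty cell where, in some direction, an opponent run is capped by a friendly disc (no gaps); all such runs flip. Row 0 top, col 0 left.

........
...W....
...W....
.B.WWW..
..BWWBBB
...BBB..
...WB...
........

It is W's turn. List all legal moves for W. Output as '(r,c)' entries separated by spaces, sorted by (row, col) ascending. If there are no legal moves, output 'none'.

(2,0): no bracket -> illegal
(2,1): no bracket -> illegal
(2,2): no bracket -> illegal
(3,0): no bracket -> illegal
(3,2): no bracket -> illegal
(3,6): flips 2 -> legal
(3,7): no bracket -> illegal
(4,0): no bracket -> illegal
(4,1): flips 1 -> legal
(5,1): flips 1 -> legal
(5,2): no bracket -> illegal
(5,6): flips 1 -> legal
(5,7): flips 1 -> legal
(6,2): flips 1 -> legal
(6,5): flips 4 -> legal
(6,6): flips 1 -> legal
(7,3): no bracket -> illegal
(7,4): flips 2 -> legal
(7,5): no bracket -> illegal

Answer: (3,6) (4,1) (5,1) (5,6) (5,7) (6,2) (6,5) (6,6) (7,4)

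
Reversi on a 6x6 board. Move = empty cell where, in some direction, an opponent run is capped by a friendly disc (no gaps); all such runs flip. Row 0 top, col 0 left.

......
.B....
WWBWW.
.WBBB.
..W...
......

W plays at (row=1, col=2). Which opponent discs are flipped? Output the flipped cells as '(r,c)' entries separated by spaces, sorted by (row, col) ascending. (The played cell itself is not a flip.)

Answer: (2,2) (3,2)

Derivation:
Dir NW: first cell '.' (not opp) -> no flip
Dir N: first cell '.' (not opp) -> no flip
Dir NE: first cell '.' (not opp) -> no flip
Dir W: opp run (1,1), next='.' -> no flip
Dir E: first cell '.' (not opp) -> no flip
Dir SW: first cell 'W' (not opp) -> no flip
Dir S: opp run (2,2) (3,2) capped by W -> flip
Dir SE: first cell 'W' (not opp) -> no flip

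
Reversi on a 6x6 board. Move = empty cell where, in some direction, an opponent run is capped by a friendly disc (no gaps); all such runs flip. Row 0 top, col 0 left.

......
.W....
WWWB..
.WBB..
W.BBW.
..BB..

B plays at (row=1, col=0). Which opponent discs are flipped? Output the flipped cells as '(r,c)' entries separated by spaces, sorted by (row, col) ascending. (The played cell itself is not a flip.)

Dir NW: edge -> no flip
Dir N: first cell '.' (not opp) -> no flip
Dir NE: first cell '.' (not opp) -> no flip
Dir W: edge -> no flip
Dir E: opp run (1,1), next='.' -> no flip
Dir SW: edge -> no flip
Dir S: opp run (2,0), next='.' -> no flip
Dir SE: opp run (2,1) capped by B -> flip

Answer: (2,1)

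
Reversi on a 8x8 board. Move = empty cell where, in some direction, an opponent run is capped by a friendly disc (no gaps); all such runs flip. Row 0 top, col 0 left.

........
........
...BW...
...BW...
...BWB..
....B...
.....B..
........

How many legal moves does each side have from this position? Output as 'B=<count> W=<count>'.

-- B to move --
(1,3): no bracket -> illegal
(1,4): flips 3 -> legal
(1,5): flips 1 -> legal
(2,5): flips 2 -> legal
(3,5): flips 1 -> legal
(5,3): no bracket -> illegal
(5,5): flips 1 -> legal
B mobility = 5
-- W to move --
(1,2): flips 1 -> legal
(1,3): no bracket -> illegal
(1,4): no bracket -> illegal
(2,2): flips 2 -> legal
(3,2): flips 1 -> legal
(3,5): no bracket -> illegal
(3,6): no bracket -> illegal
(4,2): flips 2 -> legal
(4,6): flips 1 -> legal
(5,2): flips 1 -> legal
(5,3): no bracket -> illegal
(5,5): no bracket -> illegal
(5,6): flips 1 -> legal
(6,3): no bracket -> illegal
(6,4): flips 1 -> legal
(6,6): no bracket -> illegal
(7,4): no bracket -> illegal
(7,5): no bracket -> illegal
(7,6): no bracket -> illegal
W mobility = 8

Answer: B=5 W=8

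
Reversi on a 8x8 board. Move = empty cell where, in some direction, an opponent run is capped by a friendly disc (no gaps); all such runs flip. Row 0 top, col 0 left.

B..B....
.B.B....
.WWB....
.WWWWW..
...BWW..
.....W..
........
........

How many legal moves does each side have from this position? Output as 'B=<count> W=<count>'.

-- B to move --
(1,0): flips 2 -> legal
(1,2): no bracket -> illegal
(2,0): flips 2 -> legal
(2,4): no bracket -> illegal
(2,5): flips 1 -> legal
(2,6): no bracket -> illegal
(3,0): no bracket -> illegal
(3,6): no bracket -> illegal
(4,0): flips 2 -> legal
(4,1): flips 3 -> legal
(4,2): no bracket -> illegal
(4,6): flips 2 -> legal
(5,3): no bracket -> illegal
(5,4): no bracket -> illegal
(5,6): flips 2 -> legal
(6,4): no bracket -> illegal
(6,5): no bracket -> illegal
(6,6): flips 4 -> legal
B mobility = 8
-- W to move --
(0,1): flips 1 -> legal
(0,2): no bracket -> illegal
(0,4): flips 1 -> legal
(1,0): no bracket -> illegal
(1,2): flips 1 -> legal
(1,4): flips 1 -> legal
(2,0): no bracket -> illegal
(2,4): flips 1 -> legal
(4,2): flips 1 -> legal
(5,2): flips 1 -> legal
(5,3): flips 1 -> legal
(5,4): flips 1 -> legal
W mobility = 9

Answer: B=8 W=9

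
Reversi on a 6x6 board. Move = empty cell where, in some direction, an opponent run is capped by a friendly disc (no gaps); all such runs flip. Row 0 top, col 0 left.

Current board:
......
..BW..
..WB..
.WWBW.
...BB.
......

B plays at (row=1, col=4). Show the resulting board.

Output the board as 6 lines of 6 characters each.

Answer: ......
..BBB.
..WB..
.WWBW.
...BB.
......

Derivation:
Place B at (1,4); scan 8 dirs for brackets.
Dir NW: first cell '.' (not opp) -> no flip
Dir N: first cell '.' (not opp) -> no flip
Dir NE: first cell '.' (not opp) -> no flip
Dir W: opp run (1,3) capped by B -> flip
Dir E: first cell '.' (not opp) -> no flip
Dir SW: first cell 'B' (not opp) -> no flip
Dir S: first cell '.' (not opp) -> no flip
Dir SE: first cell '.' (not opp) -> no flip
All flips: (1,3)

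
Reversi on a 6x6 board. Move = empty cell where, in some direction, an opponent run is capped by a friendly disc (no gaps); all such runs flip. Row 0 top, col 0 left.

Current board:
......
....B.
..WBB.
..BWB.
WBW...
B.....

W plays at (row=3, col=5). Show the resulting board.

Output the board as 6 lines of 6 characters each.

Answer: ......
....B.
..WBB.
..BWWW
WBW...
B.....

Derivation:
Place W at (3,5); scan 8 dirs for brackets.
Dir NW: opp run (2,4), next='.' -> no flip
Dir N: first cell '.' (not opp) -> no flip
Dir NE: edge -> no flip
Dir W: opp run (3,4) capped by W -> flip
Dir E: edge -> no flip
Dir SW: first cell '.' (not opp) -> no flip
Dir S: first cell '.' (not opp) -> no flip
Dir SE: edge -> no flip
All flips: (3,4)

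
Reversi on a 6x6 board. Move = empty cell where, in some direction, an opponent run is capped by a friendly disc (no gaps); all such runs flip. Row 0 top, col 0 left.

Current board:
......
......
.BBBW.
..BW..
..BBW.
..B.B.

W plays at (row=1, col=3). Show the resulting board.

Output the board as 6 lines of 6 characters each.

Place W at (1,3); scan 8 dirs for brackets.
Dir NW: first cell '.' (not opp) -> no flip
Dir N: first cell '.' (not opp) -> no flip
Dir NE: first cell '.' (not opp) -> no flip
Dir W: first cell '.' (not opp) -> no flip
Dir E: first cell '.' (not opp) -> no flip
Dir SW: opp run (2,2), next='.' -> no flip
Dir S: opp run (2,3) capped by W -> flip
Dir SE: first cell 'W' (not opp) -> no flip
All flips: (2,3)

Answer: ......
...W..
.BBWW.
..BW..
..BBW.
..B.B.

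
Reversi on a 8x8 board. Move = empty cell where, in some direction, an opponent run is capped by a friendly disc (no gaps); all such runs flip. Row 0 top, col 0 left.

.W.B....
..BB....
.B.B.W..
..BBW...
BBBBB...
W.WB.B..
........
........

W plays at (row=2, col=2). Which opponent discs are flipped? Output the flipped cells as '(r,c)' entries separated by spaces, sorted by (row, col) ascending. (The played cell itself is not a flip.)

Answer: (3,2) (4,2)

Derivation:
Dir NW: first cell '.' (not opp) -> no flip
Dir N: opp run (1,2), next='.' -> no flip
Dir NE: opp run (1,3), next='.' -> no flip
Dir W: opp run (2,1), next='.' -> no flip
Dir E: opp run (2,3), next='.' -> no flip
Dir SW: first cell '.' (not opp) -> no flip
Dir S: opp run (3,2) (4,2) capped by W -> flip
Dir SE: opp run (3,3) (4,4) (5,5), next='.' -> no flip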